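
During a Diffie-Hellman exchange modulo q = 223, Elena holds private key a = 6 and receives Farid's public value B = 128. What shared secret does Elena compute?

32

Shared key K = 128^6 mod 223.
128^1 ≡ 128 (mod 223)
128^2 = (128^1)^2 ≡ 128^2 = 16384 ≡ 105 (mod 223)
128^4 = (128^2)^2 ≡ 105^2 = 11025 ≡ 98 (mod 223)
128^6 = 128^4 · 128^2 ≡ 98 · 105 ≡ 32 (mod 223).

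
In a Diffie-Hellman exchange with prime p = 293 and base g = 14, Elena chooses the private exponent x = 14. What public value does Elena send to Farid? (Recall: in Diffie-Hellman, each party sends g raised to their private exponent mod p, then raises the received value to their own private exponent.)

225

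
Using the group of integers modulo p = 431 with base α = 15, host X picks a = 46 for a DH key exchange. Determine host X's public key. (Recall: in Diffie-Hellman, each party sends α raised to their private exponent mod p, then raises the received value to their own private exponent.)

Public value = 15^46 (mod 431).
15^1 ≡ 15 (mod 431)
15^2 = (15^1)^2 ≡ 15^2 = 225 ≡ 225 (mod 431)
15^4 = (15^2)^2 ≡ 225^2 = 50625 ≡ 198 (mod 431)
15^8 = (15^4)^2 ≡ 198^2 = 39204 ≡ 414 (mod 431)
15^16 = (15^8)^2 ≡ 414^2 = 171396 ≡ 289 (mod 431)
15^32 = (15^16)^2 ≡ 289^2 = 83521 ≡ 338 (mod 431)
15^46 = 15^32 · 15^8 · 15^4 · 15^2 ≡ 338 · 414 · 198 · 225 ≡ 392 (mod 431).

392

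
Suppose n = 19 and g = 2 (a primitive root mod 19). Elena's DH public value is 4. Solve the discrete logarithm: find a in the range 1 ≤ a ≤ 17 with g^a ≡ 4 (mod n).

2

Try successive powers of 2 modulo 19:
2^1 ≡ 2
2^2 ≡ 4
Found: a = 2.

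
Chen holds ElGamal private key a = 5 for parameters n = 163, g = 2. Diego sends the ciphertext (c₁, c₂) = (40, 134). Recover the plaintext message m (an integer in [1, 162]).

143

Shared mask s = c₁^a mod n = 40^5 mod 163.
40^1 ≡ 40 (mod 163)
40^2 = (40^1)^2 ≡ 40^2 = 1600 ≡ 133 (mod 163)
40^4 = (40^2)^2 ≡ 133^2 = 17689 ≡ 85 (mod 163)
40^5 = 40^4 · 40^1 ≡ 85 · 40 ≡ 140 (mod 163).
So s = 140; s⁻¹ ≡ 85 (mod 163).
m = c₂ · s⁻¹ mod 163 = 134 · 85 mod 163 = 143.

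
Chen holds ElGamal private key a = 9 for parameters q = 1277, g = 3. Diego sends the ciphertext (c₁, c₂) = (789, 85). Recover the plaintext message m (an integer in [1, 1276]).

Shared mask s = c₁^a mod q = 789^9 mod 1277.
789^1 ≡ 789 (mod 1277)
789^2 = (789^1)^2 ≡ 789^2 = 622521 ≡ 622 (mod 1277)
789^4 = (789^2)^2 ≡ 622^2 = 386884 ≡ 1230 (mod 1277)
789^8 = (789^4)^2 ≡ 1230^2 = 1512900 ≡ 932 (mod 1277)
789^9 = 789^8 · 789^1 ≡ 932 · 789 ≡ 1073 (mod 1277).
So s = 1073; s⁻¹ ≡ 482 (mod 1277).
m = c₂ · s⁻¹ mod 1277 = 85 · 482 mod 1277 = 106.

106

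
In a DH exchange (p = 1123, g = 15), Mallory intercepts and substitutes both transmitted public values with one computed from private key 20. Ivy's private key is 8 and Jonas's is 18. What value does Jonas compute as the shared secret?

Jonas receives Mallory's public value M = 15^20 mod 1123 instead of the honest one.
15^1 ≡ 15 (mod 1123)
15^2 = (15^1)^2 ≡ 15^2 = 225 ≡ 225 (mod 1123)
15^4 = (15^2)^2 ≡ 225^2 = 50625 ≡ 90 (mod 1123)
15^8 = (15^4)^2 ≡ 90^2 = 8100 ≡ 239 (mod 1123)
15^16 = (15^8)^2 ≡ 239^2 = 57121 ≡ 971 (mod 1123)
15^20 = 15^16 · 15^4 ≡ 971 · 90 ≡ 919 (mod 1123).
So M = 919. Jonas computes K = M^18 mod 1123.
919^1 ≡ 919 (mod 1123)
919^2 = (919^1)^2 ≡ 919^2 = 844561 ≡ 65 (mod 1123)
919^4 = (919^2)^2 ≡ 65^2 = 4225 ≡ 856 (mod 1123)
919^8 = (919^4)^2 ≡ 856^2 = 732736 ≡ 540 (mod 1123)
919^16 = (919^8)^2 ≡ 540^2 = 291600 ≡ 743 (mod 1123)
919^18 = 919^16 · 919^2 ≡ 743 · 65 ≡ 6 (mod 1123).

6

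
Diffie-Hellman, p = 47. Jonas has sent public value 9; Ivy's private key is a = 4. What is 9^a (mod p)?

28

Shared key K = 9^4 mod 47.
9^1 ≡ 9 (mod 47)
9^2 = (9^1)^2 ≡ 9^2 = 81 ≡ 34 (mod 47)
9^4 = (9^2)^2 ≡ 34^2 = 1156 ≡ 28 (mod 47)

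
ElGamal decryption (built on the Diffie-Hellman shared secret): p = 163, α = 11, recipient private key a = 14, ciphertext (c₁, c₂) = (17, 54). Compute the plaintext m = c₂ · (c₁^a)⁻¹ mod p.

156

Shared mask s = c₁^a mod p = 17^14 mod 163.
17^1 ≡ 17 (mod 163)
17^2 = (17^1)^2 ≡ 17^2 = 289 ≡ 126 (mod 163)
17^4 = (17^2)^2 ≡ 126^2 = 15876 ≡ 65 (mod 163)
17^8 = (17^4)^2 ≡ 65^2 = 4225 ≡ 150 (mod 163)
17^14 = 17^8 · 17^4 · 17^2 ≡ 150 · 65 · 126 ≡ 132 (mod 163).
So s = 132; s⁻¹ ≡ 21 (mod 163).
m = c₂ · s⁻¹ mod 163 = 54 · 21 mod 163 = 156.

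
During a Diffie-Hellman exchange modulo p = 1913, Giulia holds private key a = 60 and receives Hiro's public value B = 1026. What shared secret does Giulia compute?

Shared key K = 1026^60 mod 1913.
1026^1 ≡ 1026 (mod 1913)
1026^2 = (1026^1)^2 ≡ 1026^2 = 1052676 ≡ 526 (mod 1913)
1026^4 = (1026^2)^2 ≡ 526^2 = 276676 ≡ 1204 (mod 1913)
1026^8 = (1026^4)^2 ≡ 1204^2 = 1449616 ≡ 1475 (mod 1913)
1026^16 = (1026^8)^2 ≡ 1475^2 = 2175625 ≡ 544 (mod 1913)
1026^32 = (1026^16)^2 ≡ 544^2 = 295936 ≡ 1334 (mod 1913)
1026^60 = 1026^32 · 1026^16 · 1026^8 · 1026^4 ≡ 1334 · 544 · 1475 · 1204 ≡ 798 (mod 1913).

798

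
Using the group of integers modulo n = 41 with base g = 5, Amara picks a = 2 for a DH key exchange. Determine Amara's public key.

25

Public value = 5^2 mod 41.
5^1 ≡ 5 (mod 41)
5^2 = (5^1)^2 ≡ 5^2 = 25 ≡ 25 (mod 41)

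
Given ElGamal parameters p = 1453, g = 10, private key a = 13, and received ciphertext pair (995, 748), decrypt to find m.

Shared mask s = c₁^a mod p = 995^13 mod 1453.
995^1 ≡ 995 (mod 1453)
995^2 = (995^1)^2 ≡ 995^2 = 990025 ≡ 532 (mod 1453)
995^4 = (995^2)^2 ≡ 532^2 = 283024 ≡ 1142 (mod 1453)
995^8 = (995^4)^2 ≡ 1142^2 = 1304164 ≡ 823 (mod 1453)
995^13 = 995^8 · 995^4 · 995^1 ≡ 823 · 1142 · 995 ≡ 1340 (mod 1453).
So s = 1340; s⁻¹ ≡ 90 (mod 1453).
m = c₂ · s⁻¹ mod 1453 = 748 · 90 mod 1453 = 482.

482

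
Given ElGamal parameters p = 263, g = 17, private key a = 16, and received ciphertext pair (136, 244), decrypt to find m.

109

Shared mask s = c₁^a mod p = 136^16 mod 263.
136^1 ≡ 136 (mod 263)
136^2 = (136^1)^2 ≡ 136^2 = 18496 ≡ 86 (mod 263)
136^4 = (136^2)^2 ≡ 86^2 = 7396 ≡ 32 (mod 263)
136^8 = (136^4)^2 ≡ 32^2 = 1024 ≡ 235 (mod 263)
136^16 = (136^8)^2 ≡ 235^2 = 55225 ≡ 258 (mod 263)
So s = 258; s⁻¹ ≡ 105 (mod 263).
m = c₂ · s⁻¹ mod 263 = 244 · 105 mod 263 = 109.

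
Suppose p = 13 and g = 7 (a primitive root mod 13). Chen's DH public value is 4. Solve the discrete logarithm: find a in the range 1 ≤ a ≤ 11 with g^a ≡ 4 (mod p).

10

Try successive powers of 7 modulo 13:
7^1 ≡ 7
7^2 ≡ 10
7^3 ≡ 5
7^4 ≡ 9
7^5 ≡ 11
7^6 ≡ 12
7^7 ≡ 6
7^8 ≡ 3
7^9 ≡ 8
7^10 ≡ 4
Found: a = 10.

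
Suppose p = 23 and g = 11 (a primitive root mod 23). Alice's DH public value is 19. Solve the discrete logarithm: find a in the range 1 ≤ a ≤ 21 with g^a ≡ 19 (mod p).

Try successive powers of 11 modulo 23:
11^1 ≡ 11
11^2 ≡ 6
11^3 ≡ 20
11^4 ≡ 13
11^5 ≡ 5
11^6 ≡ 9
11^7 ≡ 7
11^8 ≡ 8
11^9 ≡ 19
Found: a = 9.

9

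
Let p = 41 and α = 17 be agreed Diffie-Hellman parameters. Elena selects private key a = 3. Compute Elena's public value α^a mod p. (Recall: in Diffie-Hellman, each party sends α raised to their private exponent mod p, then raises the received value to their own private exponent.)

34

Public value = 17^3 mod 41.
17^1 ≡ 17 (mod 41)
17^2 = (17^1)^2 ≡ 17^2 = 289 ≡ 2 (mod 41)
17^3 = 17^2 · 17^1 ≡ 2 · 17 ≡ 34 (mod 41).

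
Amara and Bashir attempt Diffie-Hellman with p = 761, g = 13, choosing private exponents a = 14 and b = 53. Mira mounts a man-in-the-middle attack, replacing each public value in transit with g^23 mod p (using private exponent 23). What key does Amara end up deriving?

575

Amara receives Mira's public value M = 13^23 mod 761 instead of the honest one.
13^1 ≡ 13 (mod 761)
13^2 = (13^1)^2 ≡ 13^2 = 169 ≡ 169 (mod 761)
13^4 = (13^2)^2 ≡ 169^2 = 28561 ≡ 404 (mod 761)
13^8 = (13^4)^2 ≡ 404^2 = 163216 ≡ 362 (mod 761)
13^16 = (13^8)^2 ≡ 362^2 = 131044 ≡ 152 (mod 761)
13^23 = 13^16 · 13^4 · 13^2 · 13^1 ≡ 152 · 404 · 169 · 13 ≡ 252 (mod 761).
So M = 252. Amara computes K = M^14 mod 761.
252^1 ≡ 252 (mod 761)
252^2 = (252^1)^2 ≡ 252^2 = 63504 ≡ 341 (mod 761)
252^4 = (252^2)^2 ≡ 341^2 = 116281 ≡ 609 (mod 761)
252^8 = (252^4)^2 ≡ 609^2 = 370881 ≡ 274 (mod 761)
252^14 = 252^8 · 252^4 · 252^2 ≡ 274 · 609 · 341 ≡ 575 (mod 761).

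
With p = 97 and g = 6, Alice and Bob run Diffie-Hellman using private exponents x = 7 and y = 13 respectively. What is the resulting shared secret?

Alice sends A = g^x mod p = 6^7 mod 97.
6^1 ≡ 6 (mod 97)
6^2 = (6^1)^2 ≡ 6^2 = 36 ≡ 36 (mod 97)
6^4 = (6^2)^2 ≡ 36^2 = 1296 ≡ 35 (mod 97)
6^7 = 6^4 · 6^2 · 6^1 ≡ 35 · 36 · 6 ≡ 91 (mod 97).
So A = 91. Bob then computes K = A^y mod p = 91^13 mod 97.
91^1 ≡ 91 (mod 97)
91^2 = (91^1)^2 ≡ 91^2 = 8281 ≡ 36 (mod 97)
91^4 = (91^2)^2 ≡ 36^2 = 1296 ≡ 35 (mod 97)
91^8 = (91^4)^2 ≡ 35^2 = 1225 ≡ 61 (mod 97)
91^13 = 91^8 · 91^4 · 91^1 ≡ 61 · 35 · 91 ≡ 91 (mod 97).

91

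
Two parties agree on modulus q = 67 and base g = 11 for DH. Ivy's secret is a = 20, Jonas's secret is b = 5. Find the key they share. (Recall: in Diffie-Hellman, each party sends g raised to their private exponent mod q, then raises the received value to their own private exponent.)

56

Ivy sends A = g^a mod q = 11^20 mod 67.
11^1 ≡ 11 (mod 67)
11^2 = (11^1)^2 ≡ 11^2 = 121 ≡ 54 (mod 67)
11^4 = (11^2)^2 ≡ 54^2 = 2916 ≡ 35 (mod 67)
11^8 = (11^4)^2 ≡ 35^2 = 1225 ≡ 19 (mod 67)
11^16 = (11^8)^2 ≡ 19^2 = 361 ≡ 26 (mod 67)
11^20 = 11^16 · 11^4 ≡ 26 · 35 ≡ 39 (mod 67).
So A = 39. Jonas then computes K = A^b mod q = 39^5 mod 67.
39^1 ≡ 39 (mod 67)
39^2 = (39^1)^2 ≡ 39^2 = 1521 ≡ 47 (mod 67)
39^4 = (39^2)^2 ≡ 47^2 = 2209 ≡ 65 (mod 67)
39^5 = 39^4 · 39^1 ≡ 65 · 39 ≡ 56 (mod 67).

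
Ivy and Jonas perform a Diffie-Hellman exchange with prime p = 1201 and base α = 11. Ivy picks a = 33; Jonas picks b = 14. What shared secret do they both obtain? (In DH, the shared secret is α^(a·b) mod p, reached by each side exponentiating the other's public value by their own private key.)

129

Jonas sends B = α^b mod p = 11^14 mod 1201.
11^1 ≡ 11 (mod 1201)
11^2 = (11^1)^2 ≡ 11^2 = 121 ≡ 121 (mod 1201)
11^4 = (11^2)^2 ≡ 121^2 = 14641 ≡ 229 (mod 1201)
11^8 = (11^4)^2 ≡ 229^2 = 52441 ≡ 798 (mod 1201)
11^14 = 11^8 · 11^4 · 11^2 ≡ 798 · 229 · 121 ≡ 171 (mod 1201).
So B = 171. Ivy then computes K = B^a mod p = 171^33 mod 1201.
171^1 ≡ 171 (mod 1201)
171^2 = (171^1)^2 ≡ 171^2 = 29241 ≡ 417 (mod 1201)
171^4 = (171^2)^2 ≡ 417^2 = 173889 ≡ 945 (mod 1201)
171^8 = (171^4)^2 ≡ 945^2 = 893025 ≡ 682 (mod 1201)
171^16 = (171^8)^2 ≡ 682^2 = 465124 ≡ 337 (mod 1201)
171^32 = (171^16)^2 ≡ 337^2 = 113569 ≡ 675 (mod 1201)
171^33 = 171^32 · 171^1 ≡ 675 · 171 ≡ 129 (mod 1201).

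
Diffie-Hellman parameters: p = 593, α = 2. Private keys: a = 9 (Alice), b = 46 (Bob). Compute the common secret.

Bob sends B = α^b mod p = 2^46 mod 593.
2^1 ≡ 2 (mod 593)
2^2 = (2^1)^2 ≡ 2^2 = 4 ≡ 4 (mod 593)
2^4 = (2^2)^2 ≡ 4^2 = 16 ≡ 16 (mod 593)
2^8 = (2^4)^2 ≡ 16^2 = 256 ≡ 256 (mod 593)
2^16 = (2^8)^2 ≡ 256^2 = 65536 ≡ 306 (mod 593)
2^32 = (2^16)^2 ≡ 306^2 = 93636 ≡ 535 (mod 593)
2^46 = 2^32 · 2^8 · 2^4 · 2^2 ≡ 535 · 256 · 16 · 4 ≡ 307 (mod 593).
So B = 307. Alice then computes K = B^a mod p = 307^9 mod 593.
307^1 ≡ 307 (mod 593)
307^2 = (307^1)^2 ≡ 307^2 = 94249 ≡ 555 (mod 593)
307^4 = (307^2)^2 ≡ 555^2 = 308025 ≡ 258 (mod 593)
307^8 = (307^4)^2 ≡ 258^2 = 66564 ≡ 148 (mod 593)
307^9 = 307^8 · 307^1 ≡ 148 · 307 ≡ 368 (mod 593).

368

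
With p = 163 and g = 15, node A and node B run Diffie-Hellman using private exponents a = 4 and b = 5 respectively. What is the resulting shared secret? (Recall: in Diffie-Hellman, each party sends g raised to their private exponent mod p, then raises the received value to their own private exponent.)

Node A sends A = g^a mod p = 15^4 mod 163.
15^1 ≡ 15 (mod 163)
15^2 = (15^1)^2 ≡ 15^2 = 225 ≡ 62 (mod 163)
15^4 = (15^2)^2 ≡ 62^2 = 3844 ≡ 95 (mod 163)
So A = 95. Node B then computes K = A^b mod p = 95^5 mod 163.
95^1 ≡ 95 (mod 163)
95^2 = (95^1)^2 ≡ 95^2 = 9025 ≡ 60 (mod 163)
95^4 = (95^2)^2 ≡ 60^2 = 3600 ≡ 14 (mod 163)
95^5 = 95^4 · 95^1 ≡ 14 · 95 ≡ 26 (mod 163).

26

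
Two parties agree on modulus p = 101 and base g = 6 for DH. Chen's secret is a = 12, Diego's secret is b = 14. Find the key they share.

Diego sends B = g^b mod p = 6^14 mod 101.
6^1 ≡ 6 (mod 101)
6^2 = (6^1)^2 ≡ 6^2 = 36 ≡ 36 (mod 101)
6^4 = (6^2)^2 ≡ 36^2 = 1296 ≡ 84 (mod 101)
6^8 = (6^4)^2 ≡ 84^2 = 7056 ≡ 87 (mod 101)
6^14 = 6^8 · 6^4 · 6^2 ≡ 87 · 84 · 36 ≡ 84 (mod 101).
So B = 84. Chen then computes K = B^a mod p = 84^12 mod 101.
84^1 ≡ 84 (mod 101)
84^2 = (84^1)^2 ≡ 84^2 = 7056 ≡ 87 (mod 101)
84^4 = (84^2)^2 ≡ 87^2 = 7569 ≡ 95 (mod 101)
84^8 = (84^4)^2 ≡ 95^2 = 9025 ≡ 36 (mod 101)
84^12 = 84^8 · 84^4 ≡ 36 · 95 ≡ 87 (mod 101).

87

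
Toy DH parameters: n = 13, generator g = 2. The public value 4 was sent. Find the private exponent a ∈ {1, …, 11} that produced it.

2

Try successive powers of 2 modulo 13:
2^1 ≡ 2
2^2 ≡ 4
Found: a = 2.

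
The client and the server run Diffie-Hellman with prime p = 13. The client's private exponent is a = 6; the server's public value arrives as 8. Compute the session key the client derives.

12

Shared key K = 8^6 mod 13.
8^1 ≡ 8 (mod 13)
8^2 = (8^1)^2 ≡ 8^2 = 64 ≡ 12 (mod 13)
8^4 = (8^2)^2 ≡ 12^2 = 144 ≡ 1 (mod 13)
8^6 = 8^4 · 8^2 ≡ 1 · 12 ≡ 12 (mod 13).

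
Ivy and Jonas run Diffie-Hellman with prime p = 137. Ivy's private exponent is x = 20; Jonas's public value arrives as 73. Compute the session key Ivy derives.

Shared key K = 73^20 mod 137.
73^1 ≡ 73 (mod 137)
73^2 = (73^1)^2 ≡ 73^2 = 5329 ≡ 123 (mod 137)
73^4 = (73^2)^2 ≡ 123^2 = 15129 ≡ 59 (mod 137)
73^8 = (73^4)^2 ≡ 59^2 = 3481 ≡ 56 (mod 137)
73^16 = (73^8)^2 ≡ 56^2 = 3136 ≡ 122 (mod 137)
73^20 = 73^16 · 73^4 ≡ 122 · 59 ≡ 74 (mod 137).

74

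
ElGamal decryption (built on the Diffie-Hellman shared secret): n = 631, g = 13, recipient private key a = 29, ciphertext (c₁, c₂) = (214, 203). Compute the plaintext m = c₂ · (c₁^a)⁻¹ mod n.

537

Shared mask s = c₁^a mod n = 214^29 mod 631.
214^1 ≡ 214 (mod 631)
214^2 = (214^1)^2 ≡ 214^2 = 45796 ≡ 364 (mod 631)
214^4 = (214^2)^2 ≡ 364^2 = 132496 ≡ 617 (mod 631)
214^8 = (214^4)^2 ≡ 617^2 = 380689 ≡ 196 (mod 631)
214^16 = (214^8)^2 ≡ 196^2 = 38416 ≡ 556 (mod 631)
214^29 = 214^16 · 214^8 · 214^4 · 214^1 ≡ 556 · 196 · 617 · 214 ≡ 555 (mod 631).
So s = 555; s⁻¹ ≡ 357 (mod 631).
m = c₂ · s⁻¹ mod 631 = 203 · 357 mod 631 = 537.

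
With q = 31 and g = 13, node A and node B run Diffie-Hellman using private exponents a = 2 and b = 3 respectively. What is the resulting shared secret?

Node A sends A = g^a mod q = 13^2 mod 31.
13^1 ≡ 13 (mod 31)
13^2 = (13^1)^2 ≡ 13^2 = 169 ≡ 14 (mod 31)
So A = 14. Node B then computes K = A^b mod q = 14^3 mod 31.
14^1 ≡ 14 (mod 31)
14^2 = (14^1)^2 ≡ 14^2 = 196 ≡ 10 (mod 31)
14^3 = 14^2 · 14^1 ≡ 10 · 14 ≡ 16 (mod 31).

16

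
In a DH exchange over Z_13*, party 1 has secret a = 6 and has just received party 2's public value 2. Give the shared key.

Shared key K = 2^6 mod 13.
2^1 ≡ 2 (mod 13)
2^2 = (2^1)^2 ≡ 2^2 = 4 ≡ 4 (mod 13)
2^4 = (2^2)^2 ≡ 4^2 = 16 ≡ 3 (mod 13)
2^6 = 2^4 · 2^2 ≡ 3 · 4 ≡ 12 (mod 13).

12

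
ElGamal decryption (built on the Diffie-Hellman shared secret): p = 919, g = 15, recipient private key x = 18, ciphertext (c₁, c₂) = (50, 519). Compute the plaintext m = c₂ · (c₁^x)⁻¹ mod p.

Shared mask s = c₁^x mod p = 50^18 mod 919.
50^1 ≡ 50 (mod 919)
50^2 = (50^1)^2 ≡ 50^2 = 2500 ≡ 662 (mod 919)
50^4 = (50^2)^2 ≡ 662^2 = 438244 ≡ 800 (mod 919)
50^8 = (50^4)^2 ≡ 800^2 = 640000 ≡ 376 (mod 919)
50^16 = (50^8)^2 ≡ 376^2 = 141376 ≡ 769 (mod 919)
50^18 = 50^16 · 50^2 ≡ 769 · 662 ≡ 871 (mod 919).
So s = 871; s⁻¹ ≡ 134 (mod 919).
m = c₂ · s⁻¹ mod 919 = 519 · 134 mod 919 = 621.

621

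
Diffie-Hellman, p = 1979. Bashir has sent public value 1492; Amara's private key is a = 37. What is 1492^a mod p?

Shared key K = 1492^37 mod 1979.
1492^1 ≡ 1492 (mod 1979)
1492^2 = (1492^1)^2 ≡ 1492^2 = 2226064 ≡ 1668 (mod 1979)
1492^4 = (1492^2)^2 ≡ 1668^2 = 2782224 ≡ 1729 (mod 1979)
1492^8 = (1492^4)^2 ≡ 1729^2 = 2989441 ≡ 1151 (mod 1979)
1492^16 = (1492^8)^2 ≡ 1151^2 = 1324801 ≡ 850 (mod 1979)
1492^32 = (1492^16)^2 ≡ 850^2 = 722500 ≡ 165 (mod 1979)
1492^37 = 1492^32 · 1492^4 · 1492^1 ≡ 165 · 1729 · 1492 ≡ 1900 (mod 1979).

1900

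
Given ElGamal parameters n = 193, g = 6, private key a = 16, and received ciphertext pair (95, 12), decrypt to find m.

150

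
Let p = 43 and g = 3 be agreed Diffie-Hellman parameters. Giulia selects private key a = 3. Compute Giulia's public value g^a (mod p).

Public value = 3^3 (mod 43).
3^1 ≡ 3 (mod 43)
3^2 = (3^1)^2 ≡ 3^2 = 9 ≡ 9 (mod 43)
3^3 = 3^2 · 3^1 ≡ 9 · 3 ≡ 27 (mod 43).

27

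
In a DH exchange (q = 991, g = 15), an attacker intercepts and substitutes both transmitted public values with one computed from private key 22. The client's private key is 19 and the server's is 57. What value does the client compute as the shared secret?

The client receives an attacker's public value M = 15^22 mod 991 instead of the honest one.
15^1 ≡ 15 (mod 991)
15^2 = (15^1)^2 ≡ 15^2 = 225 ≡ 225 (mod 991)
15^4 = (15^2)^2 ≡ 225^2 = 50625 ≡ 84 (mod 991)
15^8 = (15^4)^2 ≡ 84^2 = 7056 ≡ 119 (mod 991)
15^16 = (15^8)^2 ≡ 119^2 = 14161 ≡ 287 (mod 991)
15^22 = 15^16 · 15^4 · 15^2 ≡ 287 · 84 · 225 ≡ 557 (mod 991).
So M = 557. The client computes K = M^19 mod 991.
557^1 ≡ 557 (mod 991)
557^2 = (557^1)^2 ≡ 557^2 = 310249 ≡ 66 (mod 991)
557^4 = (557^2)^2 ≡ 66^2 = 4356 ≡ 392 (mod 991)
557^8 = (557^4)^2 ≡ 392^2 = 153664 ≡ 59 (mod 991)
557^16 = (557^8)^2 ≡ 59^2 = 3481 ≡ 508 (mod 991)
557^19 = 557^16 · 557^2 · 557^1 ≡ 508 · 66 · 557 ≡ 692 (mod 991).

692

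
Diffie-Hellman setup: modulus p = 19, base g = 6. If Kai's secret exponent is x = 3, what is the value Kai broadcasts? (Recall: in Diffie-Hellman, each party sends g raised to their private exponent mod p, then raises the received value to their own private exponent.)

7

Public value = 6^3 (mod 19).
6^1 ≡ 6 (mod 19)
6^2 = (6^1)^2 ≡ 6^2 = 36 ≡ 17 (mod 19)
6^3 = 6^2 · 6^1 ≡ 17 · 6 ≡ 7 (mod 19).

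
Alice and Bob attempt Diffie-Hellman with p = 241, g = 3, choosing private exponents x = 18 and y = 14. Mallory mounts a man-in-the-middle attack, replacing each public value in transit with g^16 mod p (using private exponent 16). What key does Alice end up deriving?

87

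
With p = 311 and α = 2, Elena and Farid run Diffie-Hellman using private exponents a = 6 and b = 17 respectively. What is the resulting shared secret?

273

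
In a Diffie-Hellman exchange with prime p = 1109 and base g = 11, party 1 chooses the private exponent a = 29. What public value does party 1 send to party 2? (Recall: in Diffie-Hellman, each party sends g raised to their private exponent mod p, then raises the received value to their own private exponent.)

70

Public value = 11^29 mod 1109.
11^1 ≡ 11 (mod 1109)
11^2 = (11^1)^2 ≡ 11^2 = 121 ≡ 121 (mod 1109)
11^4 = (11^2)^2 ≡ 121^2 = 14641 ≡ 224 (mod 1109)
11^8 = (11^4)^2 ≡ 224^2 = 50176 ≡ 271 (mod 1109)
11^16 = (11^8)^2 ≡ 271^2 = 73441 ≡ 247 (mod 1109)
11^29 = 11^16 · 11^8 · 11^4 · 11^1 ≡ 247 · 271 · 224 · 11 ≡ 70 (mod 1109).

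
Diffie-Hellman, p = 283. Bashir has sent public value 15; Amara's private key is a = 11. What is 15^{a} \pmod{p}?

4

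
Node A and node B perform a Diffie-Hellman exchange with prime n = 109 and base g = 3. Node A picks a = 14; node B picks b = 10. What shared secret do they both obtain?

25

Node B sends B = g^b mod n = 3^10 mod 109.
3^1 ≡ 3 (mod 109)
3^2 = (3^1)^2 ≡ 3^2 = 9 ≡ 9 (mod 109)
3^4 = (3^2)^2 ≡ 9^2 = 81 ≡ 81 (mod 109)
3^8 = (3^4)^2 ≡ 81^2 = 6561 ≡ 21 (mod 109)
3^10 = 3^8 · 3^2 ≡ 21 · 9 ≡ 80 (mod 109).
So B = 80. Node A then computes K = B^a mod n = 80^14 mod 109.
80^1 ≡ 80 (mod 109)
80^2 = (80^1)^2 ≡ 80^2 = 6400 ≡ 78 (mod 109)
80^4 = (80^2)^2 ≡ 78^2 = 6084 ≡ 89 (mod 109)
80^8 = (80^4)^2 ≡ 89^2 = 7921 ≡ 73 (mod 109)
80^14 = 80^8 · 80^4 · 80^2 ≡ 73 · 89 · 78 ≡ 25 (mod 109).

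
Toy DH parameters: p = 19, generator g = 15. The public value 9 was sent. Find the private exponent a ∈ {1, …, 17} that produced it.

4

Try successive powers of 15 modulo 19:
15^1 ≡ 15
15^2 ≡ 16
15^3 ≡ 12
15^4 ≡ 9
Found: a = 4.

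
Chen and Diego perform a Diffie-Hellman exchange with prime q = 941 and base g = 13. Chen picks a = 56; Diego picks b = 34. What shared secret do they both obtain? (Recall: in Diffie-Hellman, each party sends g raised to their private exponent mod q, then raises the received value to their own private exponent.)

Chen sends A = g^a mod q = 13^56 mod 941.
13^1 ≡ 13 (mod 941)
13^2 = (13^1)^2 ≡ 13^2 = 169 ≡ 169 (mod 941)
13^4 = (13^2)^2 ≡ 169^2 = 28561 ≡ 331 (mod 941)
13^8 = (13^4)^2 ≡ 331^2 = 109561 ≡ 405 (mod 941)
13^16 = (13^8)^2 ≡ 405^2 = 164025 ≡ 291 (mod 941)
13^32 = (13^16)^2 ≡ 291^2 = 84681 ≡ 932 (mod 941)
13^56 = 13^32 · 13^16 · 13^8 ≡ 932 · 291 · 405 ≡ 753 (mod 941).
So A = 753. Diego then computes K = A^b mod q = 753^34 mod 941.
753^1 ≡ 753 (mod 941)
753^2 = (753^1)^2 ≡ 753^2 = 567009 ≡ 527 (mod 941)
753^4 = (753^2)^2 ≡ 527^2 = 277729 ≡ 134 (mod 941)
753^8 = (753^4)^2 ≡ 134^2 = 17956 ≡ 77 (mod 941)
753^16 = (753^8)^2 ≡ 77^2 = 5929 ≡ 283 (mod 941)
753^32 = (753^16)^2 ≡ 283^2 = 80089 ≡ 104 (mod 941)
753^34 = 753^32 · 753^2 ≡ 104 · 527 ≡ 230 (mod 941).

230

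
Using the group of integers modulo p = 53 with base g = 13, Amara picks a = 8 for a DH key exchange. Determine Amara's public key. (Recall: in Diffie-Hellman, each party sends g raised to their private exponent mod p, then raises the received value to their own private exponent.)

Public value = 13^8 mod 53.
13^1 ≡ 13 (mod 53)
13^2 = (13^1)^2 ≡ 13^2 = 169 ≡ 10 (mod 53)
13^4 = (13^2)^2 ≡ 10^2 = 100 ≡ 47 (mod 53)
13^8 = (13^4)^2 ≡ 47^2 = 2209 ≡ 36 (mod 53)

36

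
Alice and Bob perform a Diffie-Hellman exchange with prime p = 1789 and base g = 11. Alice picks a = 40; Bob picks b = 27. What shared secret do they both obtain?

Alice sends A = g^a mod p = 11^40 mod 1789.
11^1 ≡ 11 (mod 1789)
11^2 = (11^1)^2 ≡ 11^2 = 121 ≡ 121 (mod 1789)
11^4 = (11^2)^2 ≡ 121^2 = 14641 ≡ 329 (mod 1789)
11^8 = (11^4)^2 ≡ 329^2 = 108241 ≡ 901 (mod 1789)
11^16 = (11^8)^2 ≡ 901^2 = 811801 ≡ 1384 (mod 1789)
11^32 = (11^16)^2 ≡ 1384^2 = 1915456 ≡ 1226 (mod 1789)
11^40 = 11^32 · 11^8 ≡ 1226 · 901 ≡ 813 (mod 1789).
So A = 813. Bob then computes K = A^b mod p = 813^27 mod 1789.
813^1 ≡ 813 (mod 1789)
813^2 = (813^1)^2 ≡ 813^2 = 660969 ≡ 828 (mod 1789)
813^4 = (813^2)^2 ≡ 828^2 = 685584 ≡ 397 (mod 1789)
813^8 = (813^4)^2 ≡ 397^2 = 157609 ≡ 177 (mod 1789)
813^16 = (813^8)^2 ≡ 177^2 = 31329 ≡ 916 (mod 1789)
813^27 = 813^16 · 813^8 · 813^2 · 813^1 ≡ 916 · 177 · 828 · 813 ≡ 1043 (mod 1789).

1043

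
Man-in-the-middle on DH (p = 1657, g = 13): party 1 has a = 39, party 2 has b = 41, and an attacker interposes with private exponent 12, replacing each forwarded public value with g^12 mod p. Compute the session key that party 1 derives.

Party 1 receives an attacker's public value M = 13^12 mod 1657 instead of the honest one.
13^1 ≡ 13 (mod 1657)
13^2 = (13^1)^2 ≡ 13^2 = 169 ≡ 169 (mod 1657)
13^4 = (13^2)^2 ≡ 169^2 = 28561 ≡ 392 (mod 1657)
13^8 = (13^4)^2 ≡ 392^2 = 153664 ≡ 1220 (mod 1657)
13^12 = 13^8 · 13^4 ≡ 1220 · 392 ≡ 1024 (mod 1657).
So M = 1024. Party 1 computes K = M^39 mod 1657.
1024^1 ≡ 1024 (mod 1657)
1024^2 = (1024^1)^2 ≡ 1024^2 = 1048576 ≡ 1352 (mod 1657)
1024^4 = (1024^2)^2 ≡ 1352^2 = 1827904 ≡ 233 (mod 1657)
1024^8 = (1024^4)^2 ≡ 233^2 = 54289 ≡ 1265 (mod 1657)
1024^16 = (1024^8)^2 ≡ 1265^2 = 1600225 ≡ 1220 (mod 1657)
1024^32 = (1024^16)^2 ≡ 1220^2 = 1488400 ≡ 414 (mod 1657)
1024^39 = 1024^32 · 1024^4 · 1024^2 · 1024^1 ≡ 414 · 233 · 1352 · 1024 ≡ 437 (mod 1657).

437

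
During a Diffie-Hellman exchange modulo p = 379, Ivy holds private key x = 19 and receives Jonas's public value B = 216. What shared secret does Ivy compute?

311

Shared key K = 216^19 mod 379.
216^1 ≡ 216 (mod 379)
216^2 = (216^1)^2 ≡ 216^2 = 46656 ≡ 39 (mod 379)
216^4 = (216^2)^2 ≡ 39^2 = 1521 ≡ 5 (mod 379)
216^8 = (216^4)^2 ≡ 5^2 = 25 ≡ 25 (mod 379)
216^16 = (216^8)^2 ≡ 25^2 = 625 ≡ 246 (mod 379)
216^19 = 216^16 · 216^2 · 216^1 ≡ 246 · 39 · 216 ≡ 311 (mod 379).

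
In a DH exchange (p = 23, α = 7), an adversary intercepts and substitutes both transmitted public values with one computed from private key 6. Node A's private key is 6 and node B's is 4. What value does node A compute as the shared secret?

Node A receives an adversary's public value M = 7^6 mod 23 instead of the honest one.
7^1 ≡ 7 (mod 23)
7^2 = (7^1)^2 ≡ 7^2 = 49 ≡ 3 (mod 23)
7^4 = (7^2)^2 ≡ 3^2 = 9 ≡ 9 (mod 23)
7^6 = 7^4 · 7^2 ≡ 9 · 3 ≡ 4 (mod 23).
So M = 4. Node A computes K = M^6 mod 23.
4^1 ≡ 4 (mod 23)
4^2 = (4^1)^2 ≡ 4^2 = 16 ≡ 16 (mod 23)
4^4 = (4^2)^2 ≡ 16^2 = 256 ≡ 3 (mod 23)
4^6 = 4^4 · 4^2 ≡ 3 · 16 ≡ 2 (mod 23).

2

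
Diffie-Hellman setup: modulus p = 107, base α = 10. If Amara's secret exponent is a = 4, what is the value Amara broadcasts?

Public value = 10^4 mod 107.
10^1 ≡ 10 (mod 107)
10^2 = (10^1)^2 ≡ 10^2 = 100 ≡ 100 (mod 107)
10^4 = (10^2)^2 ≡ 100^2 = 10000 ≡ 49 (mod 107)

49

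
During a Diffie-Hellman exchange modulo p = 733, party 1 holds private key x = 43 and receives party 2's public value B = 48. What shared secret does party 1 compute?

Shared key K = 48^43 mod 733.
48^1 ≡ 48 (mod 733)
48^2 = (48^1)^2 ≡ 48^2 = 2304 ≡ 105 (mod 733)
48^4 = (48^2)^2 ≡ 105^2 = 11025 ≡ 30 (mod 733)
48^8 = (48^4)^2 ≡ 30^2 = 900 ≡ 167 (mod 733)
48^16 = (48^8)^2 ≡ 167^2 = 27889 ≡ 35 (mod 733)
48^32 = (48^16)^2 ≡ 35^2 = 1225 ≡ 492 (mod 733)
48^43 = 48^32 · 48^8 · 48^2 · 48^1 ≡ 492 · 167 · 105 · 48 ≡ 409 (mod 733).

409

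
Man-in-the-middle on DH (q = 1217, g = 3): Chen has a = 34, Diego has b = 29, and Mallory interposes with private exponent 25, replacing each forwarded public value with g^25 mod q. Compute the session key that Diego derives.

Diego receives Mallory's public value M = 3^25 mod 1217 instead of the honest one.
3^1 ≡ 3 (mod 1217)
3^2 = (3^1)^2 ≡ 3^2 = 9 ≡ 9 (mod 1217)
3^4 = (3^2)^2 ≡ 9^2 = 81 ≡ 81 (mod 1217)
3^8 = (3^4)^2 ≡ 81^2 = 6561 ≡ 476 (mod 1217)
3^16 = (3^8)^2 ≡ 476^2 = 226576 ≡ 214 (mod 1217)
3^25 = 3^16 · 3^8 · 3^1 ≡ 214 · 476 · 3 ≡ 125 (mod 1217).
So M = 125. Diego computes K = M^29 mod 1217.
125^1 ≡ 125 (mod 1217)
125^2 = (125^1)^2 ≡ 125^2 = 15625 ≡ 1021 (mod 1217)
125^4 = (125^2)^2 ≡ 1021^2 = 1042441 ≡ 689 (mod 1217)
125^8 = (125^4)^2 ≡ 689^2 = 474721 ≡ 91 (mod 1217)
125^16 = (125^8)^2 ≡ 91^2 = 8281 ≡ 979 (mod 1217)
125^29 = 125^16 · 125^8 · 125^4 · 125^1 ≡ 979 · 91 · 689 · 125 ≡ 650 (mod 1217).

650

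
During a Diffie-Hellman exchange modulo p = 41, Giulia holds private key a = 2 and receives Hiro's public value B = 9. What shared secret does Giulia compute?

Shared key K = 9^2 mod 41.
9^1 ≡ 9 (mod 41)
9^2 = (9^1)^2 ≡ 9^2 = 81 ≡ 40 (mod 41)

40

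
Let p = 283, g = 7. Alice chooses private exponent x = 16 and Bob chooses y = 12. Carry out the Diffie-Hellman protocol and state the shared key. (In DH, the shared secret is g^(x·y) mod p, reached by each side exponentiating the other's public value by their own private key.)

61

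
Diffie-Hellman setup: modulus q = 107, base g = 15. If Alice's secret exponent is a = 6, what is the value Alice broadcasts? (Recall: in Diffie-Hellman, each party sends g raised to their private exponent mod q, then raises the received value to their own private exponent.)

47

Public value = 15^6 (mod 107).
15^1 ≡ 15 (mod 107)
15^2 = (15^1)^2 ≡ 15^2 = 225 ≡ 11 (mod 107)
15^4 = (15^2)^2 ≡ 11^2 = 121 ≡ 14 (mod 107)
15^6 = 15^4 · 15^2 ≡ 14 · 11 ≡ 47 (mod 107).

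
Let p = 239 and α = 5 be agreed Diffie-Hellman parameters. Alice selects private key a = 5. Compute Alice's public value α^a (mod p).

Public value = 5^5 (mod 239).
5^1 ≡ 5 (mod 239)
5^2 = (5^1)^2 ≡ 5^2 = 25 ≡ 25 (mod 239)
5^4 = (5^2)^2 ≡ 25^2 = 625 ≡ 147 (mod 239)
5^5 = 5^4 · 5^1 ≡ 147 · 5 ≡ 18 (mod 239).

18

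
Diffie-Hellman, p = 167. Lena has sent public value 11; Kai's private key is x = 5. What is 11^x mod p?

Shared key K = 11^5 mod 167.
11^1 ≡ 11 (mod 167)
11^2 = (11^1)^2 ≡ 11^2 = 121 ≡ 121 (mod 167)
11^4 = (11^2)^2 ≡ 121^2 = 14641 ≡ 112 (mod 167)
11^5 = 11^4 · 11^1 ≡ 112 · 11 ≡ 63 (mod 167).

63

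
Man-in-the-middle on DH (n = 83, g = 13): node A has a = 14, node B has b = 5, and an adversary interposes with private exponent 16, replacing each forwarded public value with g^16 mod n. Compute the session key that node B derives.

28

Node B receives an adversary's public value M = 13^16 mod 83 instead of the honest one.
13^1 ≡ 13 (mod 83)
13^2 = (13^1)^2 ≡ 13^2 = 169 ≡ 3 (mod 83)
13^4 = (13^2)^2 ≡ 3^2 = 9 ≡ 9 (mod 83)
13^8 = (13^4)^2 ≡ 9^2 = 81 ≡ 81 (mod 83)
13^16 = (13^8)^2 ≡ 81^2 = 6561 ≡ 4 (mod 83)
So M = 4. Node B computes K = M^5 mod 83.
4^1 ≡ 4 (mod 83)
4^2 = (4^1)^2 ≡ 4^2 = 16 ≡ 16 (mod 83)
4^4 = (4^2)^2 ≡ 16^2 = 256 ≡ 7 (mod 83)
4^5 = 4^4 · 4^1 ≡ 7 · 4 ≡ 28 (mod 83).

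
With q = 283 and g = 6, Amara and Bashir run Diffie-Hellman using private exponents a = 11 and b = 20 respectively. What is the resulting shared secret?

96

Amara sends A = g^a mod q = 6^11 mod 283.
6^1 ≡ 6 (mod 283)
6^2 = (6^1)^2 ≡ 6^2 = 36 ≡ 36 (mod 283)
6^4 = (6^2)^2 ≡ 36^2 = 1296 ≡ 164 (mod 283)
6^8 = (6^4)^2 ≡ 164^2 = 26896 ≡ 11 (mod 283)
6^11 = 6^8 · 6^2 · 6^1 ≡ 11 · 36 · 6 ≡ 112 (mod 283).
So A = 112. Bashir then computes K = A^b mod q = 112^20 mod 283.
112^1 ≡ 112 (mod 283)
112^2 = (112^1)^2 ≡ 112^2 = 12544 ≡ 92 (mod 283)
112^4 = (112^2)^2 ≡ 92^2 = 8464 ≡ 257 (mod 283)
112^8 = (112^4)^2 ≡ 257^2 = 66049 ≡ 110 (mod 283)
112^16 = (112^8)^2 ≡ 110^2 = 12100 ≡ 214 (mod 283)
112^20 = 112^16 · 112^4 ≡ 214 · 257 ≡ 96 (mod 283).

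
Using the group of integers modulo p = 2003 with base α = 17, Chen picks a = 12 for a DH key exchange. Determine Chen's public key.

546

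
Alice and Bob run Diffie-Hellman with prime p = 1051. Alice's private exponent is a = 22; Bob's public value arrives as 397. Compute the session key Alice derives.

Shared key K = 397^22 mod 1051.
397^1 ≡ 397 (mod 1051)
397^2 = (397^1)^2 ≡ 397^2 = 157609 ≡ 1010 (mod 1051)
397^4 = (397^2)^2 ≡ 1010^2 = 1020100 ≡ 630 (mod 1051)
397^8 = (397^4)^2 ≡ 630^2 = 396900 ≡ 673 (mod 1051)
397^16 = (397^8)^2 ≡ 673^2 = 452929 ≡ 999 (mod 1051)
397^22 = 397^16 · 397^4 · 397^2 ≡ 999 · 630 · 1010 ≡ 1033 (mod 1051).

1033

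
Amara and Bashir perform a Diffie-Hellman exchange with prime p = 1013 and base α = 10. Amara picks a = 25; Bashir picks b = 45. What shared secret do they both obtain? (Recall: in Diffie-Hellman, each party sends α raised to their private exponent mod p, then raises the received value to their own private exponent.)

Amara sends A = α^a mod p = 10^25 mod 1013.
10^1 ≡ 10 (mod 1013)
10^2 = (10^1)^2 ≡ 10^2 = 100 ≡ 100 (mod 1013)
10^4 = (10^2)^2 ≡ 100^2 = 10000 ≡ 883 (mod 1013)
10^8 = (10^4)^2 ≡ 883^2 = 779689 ≡ 692 (mod 1013)
10^16 = (10^8)^2 ≡ 692^2 = 478864 ≡ 728 (mod 1013)
10^25 = 10^16 · 10^8 · 10^1 ≡ 728 · 692 · 10 ≡ 111 (mod 1013).
So A = 111. Bashir then computes K = A^b mod p = 111^45 mod 1013.
111^1 ≡ 111 (mod 1013)
111^2 = (111^1)^2 ≡ 111^2 = 12321 ≡ 165 (mod 1013)
111^4 = (111^2)^2 ≡ 165^2 = 27225 ≡ 887 (mod 1013)
111^8 = (111^4)^2 ≡ 887^2 = 786769 ≡ 681 (mod 1013)
111^16 = (111^8)^2 ≡ 681^2 = 463761 ≡ 820 (mod 1013)
111^32 = (111^16)^2 ≡ 820^2 = 672400 ≡ 781 (mod 1013)
111^45 = 111^32 · 111^8 · 111^4 · 111^1 ≡ 781 · 681 · 887 · 111 ≡ 978 (mod 1013).

978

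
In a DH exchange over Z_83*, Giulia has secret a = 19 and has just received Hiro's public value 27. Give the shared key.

Shared key K = 27^19 mod 83.
27^1 ≡ 27 (mod 83)
27^2 = (27^1)^2 ≡ 27^2 = 729 ≡ 65 (mod 83)
27^4 = (27^2)^2 ≡ 65^2 = 4225 ≡ 75 (mod 83)
27^8 = (27^4)^2 ≡ 75^2 = 5625 ≡ 64 (mod 83)
27^16 = (27^8)^2 ≡ 64^2 = 4096 ≡ 29 (mod 83)
27^19 = 27^16 · 27^2 · 27^1 ≡ 29 · 65 · 27 ≡ 16 (mod 83).

16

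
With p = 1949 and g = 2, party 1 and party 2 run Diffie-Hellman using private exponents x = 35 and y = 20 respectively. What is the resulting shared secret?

1536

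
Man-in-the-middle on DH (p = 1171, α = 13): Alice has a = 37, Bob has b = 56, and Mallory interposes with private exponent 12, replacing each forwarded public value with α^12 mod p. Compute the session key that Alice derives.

158

Alice receives Mallory's public value M = 13^12 mod 1171 instead of the honest one.
13^1 ≡ 13 (mod 1171)
13^2 = (13^1)^2 ≡ 13^2 = 169 ≡ 169 (mod 1171)
13^4 = (13^2)^2 ≡ 169^2 = 28561 ≡ 457 (mod 1171)
13^8 = (13^4)^2 ≡ 457^2 = 208849 ≡ 411 (mod 1171)
13^12 = 13^8 · 13^4 ≡ 411 · 457 ≡ 467 (mod 1171).
So M = 467. Alice computes K = M^37 mod 1171.
467^1 ≡ 467 (mod 1171)
467^2 = (467^1)^2 ≡ 467^2 = 218089 ≡ 283 (mod 1171)
467^4 = (467^2)^2 ≡ 283^2 = 80089 ≡ 461 (mod 1171)
467^8 = (467^4)^2 ≡ 461^2 = 212521 ≡ 570 (mod 1171)
467^16 = (467^8)^2 ≡ 570^2 = 324900 ≡ 533 (mod 1171)
467^32 = (467^16)^2 ≡ 533^2 = 284089 ≡ 707 (mod 1171)
467^37 = 467^32 · 467^4 · 467^1 ≡ 707 · 461 · 467 ≡ 158 (mod 1171).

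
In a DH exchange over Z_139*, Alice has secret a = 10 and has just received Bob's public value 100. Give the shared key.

36

Shared key K = 100^10 mod 139.
100^1 ≡ 100 (mod 139)
100^2 = (100^1)^2 ≡ 100^2 = 10000 ≡ 131 (mod 139)
100^4 = (100^2)^2 ≡ 131^2 = 17161 ≡ 64 (mod 139)
100^8 = (100^4)^2 ≡ 64^2 = 4096 ≡ 65 (mod 139)
100^10 = 100^8 · 100^2 ≡ 65 · 131 ≡ 36 (mod 139).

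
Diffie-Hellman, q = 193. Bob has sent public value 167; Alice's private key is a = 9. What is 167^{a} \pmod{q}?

119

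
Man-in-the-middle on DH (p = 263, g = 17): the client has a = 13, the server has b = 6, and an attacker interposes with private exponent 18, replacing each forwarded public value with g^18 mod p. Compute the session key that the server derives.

122

The server receives an attacker's public value M = 17^18 mod 263 instead of the honest one.
17^1 ≡ 17 (mod 263)
17^2 = (17^1)^2 ≡ 17^2 = 289 ≡ 26 (mod 263)
17^4 = (17^2)^2 ≡ 26^2 = 676 ≡ 150 (mod 263)
17^8 = (17^4)^2 ≡ 150^2 = 22500 ≡ 145 (mod 263)
17^16 = (17^8)^2 ≡ 145^2 = 21025 ≡ 248 (mod 263)
17^18 = 17^16 · 17^2 ≡ 248 · 26 ≡ 136 (mod 263).
So M = 136. The server computes K = M^6 mod 263.
136^1 ≡ 136 (mod 263)
136^2 = (136^1)^2 ≡ 136^2 = 18496 ≡ 86 (mod 263)
136^4 = (136^2)^2 ≡ 86^2 = 7396 ≡ 32 (mod 263)
136^6 = 136^4 · 136^2 ≡ 32 · 86 ≡ 122 (mod 263).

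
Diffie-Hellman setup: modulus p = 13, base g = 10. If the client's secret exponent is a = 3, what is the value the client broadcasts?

Public value = 10^3 mod 13.
10^1 ≡ 10 (mod 13)
10^2 = (10^1)^2 ≡ 10^2 = 100 ≡ 9 (mod 13)
10^3 = 10^2 · 10^1 ≡ 9 · 10 ≡ 12 (mod 13).

12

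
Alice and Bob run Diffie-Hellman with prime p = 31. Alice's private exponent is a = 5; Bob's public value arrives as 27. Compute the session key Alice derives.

Shared key K = 27^5 mod 31.
27^1 ≡ 27 (mod 31)
27^2 = (27^1)^2 ≡ 27^2 = 729 ≡ 16 (mod 31)
27^4 = (27^2)^2 ≡ 16^2 = 256 ≡ 8 (mod 31)
27^5 = 27^4 · 27^1 ≡ 8 · 27 ≡ 30 (mod 31).

30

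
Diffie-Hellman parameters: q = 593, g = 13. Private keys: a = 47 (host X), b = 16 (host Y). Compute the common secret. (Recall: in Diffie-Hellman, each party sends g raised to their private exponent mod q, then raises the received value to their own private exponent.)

16

Host Y sends B = g^b mod q = 13^16 mod 593.
13^1 ≡ 13 (mod 593)
13^2 = (13^1)^2 ≡ 13^2 = 169 ≡ 169 (mod 593)
13^4 = (13^2)^2 ≡ 169^2 = 28561 ≡ 97 (mod 593)
13^8 = (13^4)^2 ≡ 97^2 = 9409 ≡ 514 (mod 593)
13^16 = (13^8)^2 ≡ 514^2 = 264196 ≡ 311 (mod 593)
So B = 311. Host X then computes K = B^a mod q = 311^47 mod 593.
311^1 ≡ 311 (mod 593)
311^2 = (311^1)^2 ≡ 311^2 = 96721 ≡ 62 (mod 593)
311^4 = (311^2)^2 ≡ 62^2 = 3844 ≡ 286 (mod 593)
311^8 = (311^4)^2 ≡ 286^2 = 81796 ≡ 555 (mod 593)
311^16 = (311^8)^2 ≡ 555^2 = 308025 ≡ 258 (mod 593)
311^32 = (311^16)^2 ≡ 258^2 = 66564 ≡ 148 (mod 593)
311^47 = 311^32 · 311^8 · 311^4 · 311^2 · 311^1 ≡ 148 · 555 · 286 · 62 · 311 ≡ 16 (mod 593).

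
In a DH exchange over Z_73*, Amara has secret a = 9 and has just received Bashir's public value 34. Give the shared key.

Shared key K = 34^9 mod 73.
34^1 ≡ 34 (mod 73)
34^2 = (34^1)^2 ≡ 34^2 = 1156 ≡ 61 (mod 73)
34^4 = (34^2)^2 ≡ 61^2 = 3721 ≡ 71 (mod 73)
34^8 = (34^4)^2 ≡ 71^2 = 5041 ≡ 4 (mod 73)
34^9 = 34^8 · 34^1 ≡ 4 · 34 ≡ 63 (mod 73).

63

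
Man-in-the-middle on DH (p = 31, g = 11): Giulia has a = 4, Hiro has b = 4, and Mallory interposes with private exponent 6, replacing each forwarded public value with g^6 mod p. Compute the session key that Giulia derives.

8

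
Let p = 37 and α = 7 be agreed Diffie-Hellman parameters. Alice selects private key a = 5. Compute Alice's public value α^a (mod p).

9

Public value = 7^5 (mod 37).
7^1 ≡ 7 (mod 37)
7^2 = (7^1)^2 ≡ 7^2 = 49 ≡ 12 (mod 37)
7^4 = (7^2)^2 ≡ 12^2 = 144 ≡ 33 (mod 37)
7^5 = 7^4 · 7^1 ≡ 33 · 7 ≡ 9 (mod 37).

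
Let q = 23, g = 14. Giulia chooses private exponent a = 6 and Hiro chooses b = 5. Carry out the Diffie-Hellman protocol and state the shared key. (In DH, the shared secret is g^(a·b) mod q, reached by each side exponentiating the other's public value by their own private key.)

13

Hiro sends B = g^b mod q = 14^5 mod 23.
14^1 ≡ 14 (mod 23)
14^2 = (14^1)^2 ≡ 14^2 = 196 ≡ 12 (mod 23)
14^4 = (14^2)^2 ≡ 12^2 = 144 ≡ 6 (mod 23)
14^5 = 14^4 · 14^1 ≡ 6 · 14 ≡ 15 (mod 23).
So B = 15. Giulia then computes K = B^a mod q = 15^6 mod 23.
15^1 ≡ 15 (mod 23)
15^2 = (15^1)^2 ≡ 15^2 = 225 ≡ 18 (mod 23)
15^4 = (15^2)^2 ≡ 18^2 = 324 ≡ 2 (mod 23)
15^6 = 15^4 · 15^2 ≡ 2 · 18 ≡ 13 (mod 23).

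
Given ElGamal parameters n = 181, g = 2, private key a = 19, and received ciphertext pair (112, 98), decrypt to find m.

Shared mask s = c₁^a mod n = 112^19 mod 181.
112^1 ≡ 112 (mod 181)
112^2 = (112^1)^2 ≡ 112^2 = 12544 ≡ 55 (mod 181)
112^4 = (112^2)^2 ≡ 55^2 = 3025 ≡ 129 (mod 181)
112^8 = (112^4)^2 ≡ 129^2 = 16641 ≡ 170 (mod 181)
112^16 = (112^8)^2 ≡ 170^2 = 28900 ≡ 121 (mod 181)
112^19 = 112^16 · 112^2 · 112^1 ≡ 121 · 55 · 112 ≡ 2 (mod 181).
So s = 2; s⁻¹ ≡ 91 (mod 181).
m = c₂ · s⁻¹ mod 181 = 98 · 91 mod 181 = 49.

49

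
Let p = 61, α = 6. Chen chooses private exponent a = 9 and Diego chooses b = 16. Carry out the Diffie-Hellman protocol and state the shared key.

34

Chen sends A = α^a mod p = 6^9 mod 61.
6^1 ≡ 6 (mod 61)
6^2 = (6^1)^2 ≡ 6^2 = 36 ≡ 36 (mod 61)
6^4 = (6^2)^2 ≡ 36^2 = 1296 ≡ 15 (mod 61)
6^8 = (6^4)^2 ≡ 15^2 = 225 ≡ 42 (mod 61)
6^9 = 6^8 · 6^1 ≡ 42 · 6 ≡ 8 (mod 61).
So A = 8. Diego then computes K = A^b mod p = 8^16 mod 61.
8^1 ≡ 8 (mod 61)
8^2 = (8^1)^2 ≡ 8^2 = 64 ≡ 3 (mod 61)
8^4 = (8^2)^2 ≡ 3^2 = 9 ≡ 9 (mod 61)
8^8 = (8^4)^2 ≡ 9^2 = 81 ≡ 20 (mod 61)
8^16 = (8^8)^2 ≡ 20^2 = 400 ≡ 34 (mod 61)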